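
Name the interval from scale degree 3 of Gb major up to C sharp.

Scale degree 3 of Gb major is Bb.
Bb up to C#: letters B→C make it a second; 3 semitones makes it augmented.

augmented second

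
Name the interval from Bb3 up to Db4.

Counting letters B–C–D gives a third.
Bb→Db = 3 semitones, 1 narrower than the major third (4), so minor.

minor third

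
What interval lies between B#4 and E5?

Counting letters B–C–D–E gives a fourth.
B#→E = 4 semitones, 1 narrower than the perfect fourth (5), so diminished.

diminished fourth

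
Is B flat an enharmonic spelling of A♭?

Two spellings are enharmonically equivalent only if they share a pitch class.
Here Bb → 10, Ab → 8; 8 ≠ 10, so they are not.

No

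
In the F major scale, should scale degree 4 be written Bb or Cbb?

Each scale degree takes a distinct letter name. Degree 4 of a scale on F must use the letter B.
Bb and Cbb are enharmonically the same pitch, but only Bb uses the letter B, so it is the correct spelling here.

Bb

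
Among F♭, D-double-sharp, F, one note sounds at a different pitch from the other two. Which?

In 12-tone equal temperament, enharmonic equivalents share a pitch class. Fb is pitch class 4; D## is pitch class 4; F is pitch class 5.
Fb and D## share pitch class 4, while F is pitch class 5.

F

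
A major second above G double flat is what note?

Abb

G up a major second is A, so the target letter is A.
From Gbb, a major second is 2 semitones up: Abb.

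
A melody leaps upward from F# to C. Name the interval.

The letter names run F→C, a span of 4 letter steps, so the interval is some kind of fifth.
F# to C is 6 semitones. A perfect fifth is 7, so 6 makes it diminished.

diminished fifth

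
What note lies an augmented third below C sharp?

Ab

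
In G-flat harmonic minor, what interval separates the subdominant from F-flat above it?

The subdominant of Gb harmonic minor is Cb.
Cb up to Fb: letters C→F make it a fourth; 5 semitones makes it perfect.

perfect fourth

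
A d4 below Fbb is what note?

Cb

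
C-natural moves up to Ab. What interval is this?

Counting letters C–D–E–F–G–A gives a sixth.
C→Ab = 8 semitones, 1 narrower than the major sixth (9), so minor.

minor sixth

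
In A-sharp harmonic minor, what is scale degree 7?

G##

The A# harmonic minor scale runs A# B# C# D# E# F# G##.
Degree 7 is G##.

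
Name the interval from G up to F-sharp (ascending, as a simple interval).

The letter names run G→F, a span of 6 letter steps, so the interval is some kind of seventh.
G to F# is 11 semitones. A major seventh is 11, so 11 makes it major.

major seventh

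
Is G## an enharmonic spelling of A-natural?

Yes

G## = pitch class 9 and A = pitch class 9 — the same pitch class, so they are enharmonic equivalents.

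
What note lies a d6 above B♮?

A sixth above B lands on the letter G.
A diminished sixth spans 7 semitones, so B moves to pitch class 6. On the letter G that is Gb.

Gb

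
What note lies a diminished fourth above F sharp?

Bb

F up a perfect fourth is Bb, so the target letter is B.
From F#, a diminished fourth is 4 semitones up: Bb.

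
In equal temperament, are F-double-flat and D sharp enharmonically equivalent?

Yes

Fbb is pitch class 3; D# is pitch class 3.
All spellings map to pitch class 3, so they are enharmonically equivalent.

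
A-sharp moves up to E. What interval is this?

diminished fifth

The letter names run A→E, a span of 4 letter steps, so the interval is some kind of fifth.
A# to E is 6 semitones. A perfect fifth is 7, so 6 makes it diminished.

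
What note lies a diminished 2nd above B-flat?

Cbb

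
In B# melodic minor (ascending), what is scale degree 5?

F##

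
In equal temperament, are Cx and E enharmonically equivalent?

Two spellings are enharmonically equivalent only if they share a pitch class.
Here C## → 2, E → 4; 2 ≠ 4, so they are not.

No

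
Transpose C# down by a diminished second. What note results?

B##

C down a major second is Bb, so the target letter is B.
From C#, a diminished second is 0 semitones down: B##.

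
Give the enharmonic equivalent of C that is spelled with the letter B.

B#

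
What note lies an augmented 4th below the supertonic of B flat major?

Gb

The supertonic of Bb major is C.
An augmented fourth (6 semitones) below C lands on the letter G, giving Gb.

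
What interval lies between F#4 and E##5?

The letter names run F→E, a span of 6 letter steps, so the interval is some kind of seventh.
F# to E## is 12 semitones. A major seventh is 11, so 12 makes it augmented.

augmented seventh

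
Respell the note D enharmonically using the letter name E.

Ebb

Plain E sits 2 semitones above D, so on the letter E the same pitch needs a double flat: Ebb.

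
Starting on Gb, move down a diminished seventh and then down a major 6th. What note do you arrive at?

C

A diminished seventh down from Gb is A (letter A, 9 semitones down).
A major sixth down from A is C (letter C, 9 semitones down).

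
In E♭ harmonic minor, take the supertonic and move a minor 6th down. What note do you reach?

The supertonic of Eb harmonic minor is F.
A minor sixth (8 semitones) below F lands on the letter A, giving A.

A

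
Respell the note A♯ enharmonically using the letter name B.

A# is pitch class 10. The letter B alone is pitch class 11.
To reach pitch class 10 from B requires an offset of -1 semitone, i.e. flat: Bb.

Bb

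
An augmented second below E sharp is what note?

E down a major second is D, so the target letter is D.
From E#, an augmented second is 3 semitones down: D.

D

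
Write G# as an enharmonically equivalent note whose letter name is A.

Ab

Plain A sits 1 semitone above G#, so on the letter A the same pitch needs a flat: Ab.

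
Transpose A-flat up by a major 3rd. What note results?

A up a major third is C#, so the target letter is C.
From Ab, a major third is 4 semitones up: C.

C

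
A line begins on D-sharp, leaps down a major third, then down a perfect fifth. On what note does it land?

E

A major third down from D# is B (letter B, 4 semitones down).
A perfect fifth down from B is E (letter E, 7 semitones down).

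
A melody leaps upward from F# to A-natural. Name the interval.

Counting letters F–G–A gives a third.
F#→A = 3 semitones, 1 narrower than the major third (4), so minor.

minor third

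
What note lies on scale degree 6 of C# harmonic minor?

A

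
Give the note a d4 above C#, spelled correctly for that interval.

F

C up a perfect fourth is F, so the target letter is F.
From C#, a diminished fourth is 4 semitones up: F.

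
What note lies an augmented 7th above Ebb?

D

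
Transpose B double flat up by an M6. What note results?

Gb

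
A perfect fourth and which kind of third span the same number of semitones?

augmented

A perfect fourth spans 5 semitones.
A third spanning 5 semitones is augmented (the major third is 4).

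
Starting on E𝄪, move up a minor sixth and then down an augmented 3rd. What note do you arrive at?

A

A minor sixth up from E## is C## (letter C, 8 semitones up).
An augmented third down from C## is A (letter A, 5 semitones down).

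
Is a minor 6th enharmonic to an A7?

No

A minor sixth spans 8 semitones; an augmented seventh spans 12.
The spans differ, so they are not enharmonic equivalents.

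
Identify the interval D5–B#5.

The letter names run D→B, a span of 5 letter steps, so the interval is some kind of sixth.
D to B# is 10 semitones. A major sixth is 9, so 10 makes it augmented.

augmented sixth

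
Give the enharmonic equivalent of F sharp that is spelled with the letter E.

E##

F# is pitch class 6. The letter E alone is pitch class 4.
To reach pitch class 6 from E requires an offset of +2 semitones, i.e. double sharp: E##.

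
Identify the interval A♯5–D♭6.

The letter names run A→D, a span of 3 letter steps, so the interval is some kind of fourth.
A# to Db is 3 semitones. A perfect fourth is 5, so 3 makes it doubly diminished.

doubly diminished fourth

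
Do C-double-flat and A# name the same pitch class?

Yes

Cbb is pitch class 10; A# is pitch class 10.
All spellings map to pitch class 10, so they are enharmonically equivalent.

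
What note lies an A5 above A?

A fifth above A lands on the letter E.
An augmented fifth spans 8 semitones, so A moves to pitch class 5. On the letter E that is E#.

E#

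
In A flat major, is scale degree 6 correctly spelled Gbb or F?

Each scale degree takes a distinct letter name. Degree 6 of a scale on A must use the letter F.
F and Gbb are enharmonically the same pitch, but only F uses the letter F, so it is the correct spelling here.

F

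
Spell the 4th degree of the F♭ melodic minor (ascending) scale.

Bbb

The Fb melodic minor (ascending) scale runs Fb Gb Abb Bbb Cb Db Eb.
Degree 4 is Bbb.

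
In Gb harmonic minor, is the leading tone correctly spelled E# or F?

Each scale degree takes a distinct letter name. Degree 7 of a scale on G must use the letter F.
F and E# are enharmonically the same pitch, but only F uses the letter F, so it is the correct spelling here.

F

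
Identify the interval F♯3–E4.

minor seventh

Counting letters F–G–A–B–C–D–E gives a seventh.
F#→E = 10 semitones, 1 narrower than the major seventh (11), so minor.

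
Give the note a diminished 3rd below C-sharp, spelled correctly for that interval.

A third below C lands on the letter A.
A diminished third spans 2 semitones, so C# moves to pitch class 11. On the letter A that is A##.

A##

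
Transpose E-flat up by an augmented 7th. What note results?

D#

E up a major seventh is D#, so the target letter is D.
From Eb, an augmented seventh is 12 semitones up: D#.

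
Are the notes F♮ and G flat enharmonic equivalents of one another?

No

F is pitch class 5; Gb is pitch class 6.
The pitch classes differ (5 vs. 6), so they are not enharmonic equivalents.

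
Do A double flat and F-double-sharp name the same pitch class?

Abb = pitch class 7 and F## = pitch class 7 — the same pitch class, so they are enharmonic equivalents.

Yes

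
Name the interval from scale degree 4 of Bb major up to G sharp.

Scale degree 4 of Bb major is Eb.
Eb up to G#: letters E→G make it a third; 5 semitones makes it augmented.

augmented third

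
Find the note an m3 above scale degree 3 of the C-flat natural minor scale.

Scale degree 3 of Cb natural minor is Ebb.
A minor third (3 semitones) above Ebb lands on the letter G, giving Gbb.

Gbb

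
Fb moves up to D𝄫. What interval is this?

minor sixth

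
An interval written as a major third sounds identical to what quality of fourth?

diminished

A major third spans 4 semitones.
A fourth spanning 4 semitones is diminished (the perfect fourth is 5).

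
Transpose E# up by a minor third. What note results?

G#

E up a major third is G#, so the target letter is G.
From E#, a minor third is 3 semitones up: G#.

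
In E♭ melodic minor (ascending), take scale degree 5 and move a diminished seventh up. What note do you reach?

Abb

Scale degree 5 of Eb melodic minor (ascending) is Bb.
A diminished seventh (9 semitones) above Bb lands on the letter A, giving Abb.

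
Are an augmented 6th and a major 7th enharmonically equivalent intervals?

No

An augmented sixth spans 10 semitones; a major seventh spans 11.
The spans differ, so they are not enharmonic equivalents.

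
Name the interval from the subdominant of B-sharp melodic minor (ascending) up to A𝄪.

The subdominant of B# melodic minor (ascending) is E#.
E# up to A##: letters E→A make it a fourth; 6 semitones makes it augmented.

augmented fourth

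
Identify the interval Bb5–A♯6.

augmented seventh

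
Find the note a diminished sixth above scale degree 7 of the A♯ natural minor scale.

Eb

Scale degree 7 of A# natural minor is G#.
A diminished sixth (7 semitones) above G# lands on the letter E, giving Eb.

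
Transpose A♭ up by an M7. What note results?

G

A seventh above A lands on the letter G.
A major seventh spans 11 semitones, so Ab moves to pitch class 7. On the letter G that is G.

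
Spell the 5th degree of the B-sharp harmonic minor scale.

Degree 5 takes the letter 4 steps above B, which is F.
In harmonic minor, degree 5 sits 7 semitones above the tonic. B# + 7 semitones is pitch class 7, spelled on F as F##.

F##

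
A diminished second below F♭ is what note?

F down a major second is Eb, so the target letter is E.
From Fb, a diminished second is 0 semitones down: E.

E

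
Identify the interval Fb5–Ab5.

major third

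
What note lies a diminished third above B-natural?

A third above B lands on the letter D.
A diminished third spans 2 semitones, so B moves to pitch class 1. On the letter D that is Db.

Db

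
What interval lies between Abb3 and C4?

augmented third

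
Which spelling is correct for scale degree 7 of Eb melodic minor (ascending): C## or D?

D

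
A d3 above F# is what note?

F up a major third is A, so the target letter is A.
From F#, a diminished third is 2 semitones up: Ab.

Ab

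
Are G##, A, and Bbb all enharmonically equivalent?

G## is pitch class 9; A is pitch class 9; Bbb is pitch class 9.
All spellings map to pitch class 9, so they are enharmonically equivalent.

Yes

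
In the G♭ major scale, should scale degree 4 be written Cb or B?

Cb

Each scale degree takes a distinct letter name. Degree 4 of a scale on G must use the letter C.
Cb and B are enharmonically the same pitch, but only Cb uses the letter C, so it is the correct spelling here.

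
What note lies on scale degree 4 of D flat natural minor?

The Db natural minor scale runs Db Eb Fb Gb Ab Bbb Cb.
Degree 4 is Gb.

Gb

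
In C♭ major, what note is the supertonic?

Db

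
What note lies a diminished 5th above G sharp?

A fifth above G lands on the letter D.
A diminished fifth spans 6 semitones, so G# moves to pitch class 2. On the letter D that is D.

D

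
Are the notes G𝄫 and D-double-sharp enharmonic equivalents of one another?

Two spellings are enharmonically equivalent only if they share a pitch class.
Here Gbb → 5, D## → 4; 4 ≠ 5, so they are not.

No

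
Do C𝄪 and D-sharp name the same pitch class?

Two spellings are enharmonically equivalent only if they share a pitch class.
Here C## → 2, D# → 3; 2 ≠ 3, so they are not.

No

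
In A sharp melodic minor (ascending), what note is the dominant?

E#

Degree 5 takes the letter 4 steps above A, which is E.
In melodic minor (ascending), degree 5 sits 7 semitones above the tonic. A# + 7 semitones is pitch class 5, spelled on E as E#.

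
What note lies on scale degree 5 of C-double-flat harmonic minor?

Degree 5 takes the letter 4 steps above C, which is G.
In harmonic minor, degree 5 sits 7 semitones above the tonic. Cbb + 7 semitones is pitch class 5, spelled on G as Gbb.

Gbb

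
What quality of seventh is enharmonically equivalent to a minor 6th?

doubly diminished

A minor sixth spans 8 semitones.
A seventh spanning 8 semitones is doubly diminished (the major seventh is 11).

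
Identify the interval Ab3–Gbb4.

Counting letters A–B–C–D–E–F–G gives a seventh.
Ab→Gbb = 9 semitones, 2 narrower than the major seventh (11), so diminished.

diminished seventh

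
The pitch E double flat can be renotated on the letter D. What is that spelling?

D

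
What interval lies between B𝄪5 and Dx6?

minor third

Counting letters B–C–D gives a third.
B##→D## = 3 semitones, 1 narrower than the major third (4), so minor.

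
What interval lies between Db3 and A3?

Counting letters D–E–F–G–A gives a fifth.
Db→A = 8 semitones, 1 wider than the perfect fifth (7), so augmented.

augmented fifth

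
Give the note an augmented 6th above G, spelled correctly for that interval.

A sixth above G lands on the letter E.
An augmented sixth spans 10 semitones, so G moves to pitch class 5. On the letter E that is E#.

E#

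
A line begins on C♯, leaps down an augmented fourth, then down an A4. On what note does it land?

Db

An augmented fourth down from C# is G (letter G, 6 semitones down).
An augmented fourth down from G is Db (letter D, 6 semitones down).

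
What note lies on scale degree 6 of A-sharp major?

Degree 6 takes the letter 5 steps above A, which is F.
In major, degree 6 sits 9 semitones above the tonic. A# + 9 semitones is pitch class 7, spelled on F as F##.

F##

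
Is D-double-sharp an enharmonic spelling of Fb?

Yes

D## = pitch class 4 and Fb = pitch class 4 — the same pitch class, so they are enharmonic equivalents.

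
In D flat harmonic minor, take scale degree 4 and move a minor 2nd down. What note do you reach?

F

Scale degree 4 of Db harmonic minor is Gb.
A minor second (1 semitone) below Gb lands on the letter F, giving F.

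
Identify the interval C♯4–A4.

The letter names run C→A, a span of 5 letter steps, so the interval is some kind of sixth.
C# to A is 8 semitones. A major sixth is 9, so 8 makes it minor.

minor sixth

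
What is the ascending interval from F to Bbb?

Counting letters F–G–A–B gives a fourth.
F→Bbb = 4 semitones, 1 narrower than the perfect fourth (5), so diminished.

diminished fourth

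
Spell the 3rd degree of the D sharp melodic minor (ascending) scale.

The D# melodic minor (ascending) scale runs D# E# F# G# A# B# C##.
Degree 3 is F#.

F#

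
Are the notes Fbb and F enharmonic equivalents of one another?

No

Fbb is pitch class 3; F is pitch class 5.
The pitch classes differ (3 vs. 5), so they are not enharmonic equivalents.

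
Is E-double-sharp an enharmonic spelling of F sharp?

E## = pitch class 6 and F# = pitch class 6 — the same pitch class, so they are enharmonic equivalents.

Yes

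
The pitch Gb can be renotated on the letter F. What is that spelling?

F#

Gb is pitch class 6. The letter F alone is pitch class 5.
To reach pitch class 6 from F requires an offset of +1 semitone, i.e. sharp: F#.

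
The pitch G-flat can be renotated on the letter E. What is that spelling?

E##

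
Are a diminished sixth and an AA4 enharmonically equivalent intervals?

Yes

A diminished sixth spans 7 semitones; a doubly augmented fourth spans 7.
They are enharmonically equivalent.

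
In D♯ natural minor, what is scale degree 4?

Degree 4 takes the letter 3 steps above D, which is G.
In natural minor, degree 4 sits 5 semitones above the tonic. D# + 5 semitones is pitch class 8, spelled on G as G#.

G#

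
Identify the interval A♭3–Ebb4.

diminished fifth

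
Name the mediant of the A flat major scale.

C

The Ab major scale runs Ab Bb C Db Eb F G.
Degree 3 is C.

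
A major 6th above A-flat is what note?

A sixth above A lands on the letter F.
A major sixth spans 9 semitones, so Ab moves to pitch class 5. On the letter F that is F.

F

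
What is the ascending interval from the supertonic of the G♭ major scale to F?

major sixth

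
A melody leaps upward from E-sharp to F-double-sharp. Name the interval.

major second

The letter names run E→F, a span of 1 letter step, so the interval is some kind of second.
E# to F## is 2 semitones. A major second is 2, so 2 makes it major.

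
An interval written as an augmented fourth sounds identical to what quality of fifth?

An augmented fourth spans 6 semitones.
A fifth spanning 6 semitones is diminished (the perfect fifth is 7).

diminished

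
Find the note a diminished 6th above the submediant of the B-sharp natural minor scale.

The submediant of B# natural minor is G#.
A diminished sixth (7 semitones) above G# lands on the letter E, giving Eb.

Eb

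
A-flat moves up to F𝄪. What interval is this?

The letter names run A→F, a span of 5 letter steps, so the interval is some kind of sixth.
Ab to F## is 11 semitones. A major sixth is 9, so 11 makes it doubly augmented.

doubly augmented sixth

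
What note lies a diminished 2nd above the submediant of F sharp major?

Eb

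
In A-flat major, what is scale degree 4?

The Ab major scale runs Ab Bb C Db Eb F G.
Degree 4 is Db.

Db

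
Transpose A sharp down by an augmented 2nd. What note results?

G

A down a major second is G, so the target letter is G.
From A#, an augmented second is 3 semitones down: G.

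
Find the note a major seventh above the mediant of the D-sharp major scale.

E##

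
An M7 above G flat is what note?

A seventh above G lands on the letter F.
A major seventh spans 11 semitones, so Gb moves to pitch class 5. On the letter F that is F.

F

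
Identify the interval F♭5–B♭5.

Counting letters F–G–A–B gives a fourth.
Fb→Bb = 6 semitones, 1 wider than the perfect fourth (5), so augmented.

augmented fourth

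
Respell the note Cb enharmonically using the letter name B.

B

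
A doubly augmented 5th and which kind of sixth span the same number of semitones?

A doubly augmented fifth spans 9 semitones.
A sixth spanning 9 semitones is major (the major sixth is 9).

major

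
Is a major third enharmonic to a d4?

Yes

A major third spans 4 semitones; a diminished fourth spans 4.
They are enharmonically equivalent.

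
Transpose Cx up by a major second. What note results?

C up a major second is D, so the target letter is D.
From C##, a major second is 2 semitones up: D##.

D##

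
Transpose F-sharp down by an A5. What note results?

A fifth below F lands on the letter B.
An augmented fifth spans 8 semitones, so F# moves to pitch class 10. On the letter B that is Bb.

Bb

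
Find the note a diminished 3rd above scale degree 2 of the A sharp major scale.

D

Scale degree 2 of A# major is B#.
A diminished third (2 semitones) above B# lands on the letter D, giving D.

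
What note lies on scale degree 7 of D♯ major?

The D# major scale runs D# E# F## G# A# B# C##.
Degree 7 is C##.

C##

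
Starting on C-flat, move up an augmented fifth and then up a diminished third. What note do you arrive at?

Bbb

An augmented fifth up from Cb is G (letter G, 8 semitones up).
A diminished third up from G is Bbb (letter B, 2 semitones up).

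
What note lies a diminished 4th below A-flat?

A fourth below A lands on the letter E.
A diminished fourth spans 4 semitones, so Ab moves to pitch class 4. On the letter E that is E.

E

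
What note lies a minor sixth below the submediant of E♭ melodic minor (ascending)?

E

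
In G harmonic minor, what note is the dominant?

D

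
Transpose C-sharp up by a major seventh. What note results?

A seventh above C lands on the letter B.
A major seventh spans 11 semitones, so C# moves to pitch class 0. On the letter B that is B#.

B#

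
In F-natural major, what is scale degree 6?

Degree 6 takes the letter 5 steps above F, which is D.
In major, degree 6 sits 9 semitones above the tonic. F + 9 semitones is pitch class 2, spelled on D as D.

D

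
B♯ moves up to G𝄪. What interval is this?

Counting letters B–C–D–E–F–G gives a sixth.
B#→G## = 9 semitones, exactly the major sixth.

major sixth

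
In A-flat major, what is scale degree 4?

Db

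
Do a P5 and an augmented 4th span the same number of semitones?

No

A perfect fifth spans 7 semitones; an augmented fourth spans 6.
The spans differ, so they are not enharmonic equivalents.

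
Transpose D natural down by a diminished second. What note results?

D down a major second is C, so the target letter is C.
From D, a diminished second is 0 semitones down: C##.

C##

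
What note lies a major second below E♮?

A second below E lands on the letter D.
A major second spans 2 semitones, so E moves to pitch class 2. On the letter D that is D.

D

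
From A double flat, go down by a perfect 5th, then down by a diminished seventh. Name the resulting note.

A perfect fifth down from Abb is Dbb (letter D, 7 semitones down).
A diminished seventh down from Dbb is Eb (letter E, 9 semitones down).

Eb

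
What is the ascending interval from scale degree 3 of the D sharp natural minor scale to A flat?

diminished third

Scale degree 3 of D# natural minor is F#.
F# up to Ab: letters F→A make it a third; 2 semitones makes it diminished.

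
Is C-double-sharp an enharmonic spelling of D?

C## is pitch class 2; D is pitch class 2.
All spellings map to pitch class 2, so they are enharmonically equivalent.

Yes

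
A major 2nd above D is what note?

A second above D lands on the letter E.
A major second spans 2 semitones, so D moves to pitch class 4. On the letter E that is E.

E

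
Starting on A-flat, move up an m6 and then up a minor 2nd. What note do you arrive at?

A minor sixth up from Ab is Fb (letter F, 8 semitones up).
A minor second up from Fb is Gbb (letter G, 1 semitone up).

Gbb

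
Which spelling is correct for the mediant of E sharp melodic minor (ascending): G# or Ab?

Each scale degree takes a distinct letter name. Degree 3 of a scale on E must use the letter G.
G# and Ab are enharmonically the same pitch, but only G# uses the letter G, so it is the correct spelling here.

G#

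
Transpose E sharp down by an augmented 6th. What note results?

A sixth below E lands on the letter G.
An augmented sixth spans 10 semitones, so E# moves to pitch class 7. On the letter G that is G.

G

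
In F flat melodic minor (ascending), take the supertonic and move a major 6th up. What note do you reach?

Eb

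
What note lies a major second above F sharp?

F up a major second is G, so the target letter is G.
From F#, a major second is 2 semitones up: G#.

G#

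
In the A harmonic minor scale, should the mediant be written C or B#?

C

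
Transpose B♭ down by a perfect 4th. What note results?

F

A fourth below B lands on the letter F.
A perfect fourth spans 5 semitones, so Bb moves to pitch class 5. On the letter F that is F.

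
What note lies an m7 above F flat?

Ebb

F up a major seventh is E, so the target letter is E.
From Fb, a minor seventh is 10 semitones up: Ebb.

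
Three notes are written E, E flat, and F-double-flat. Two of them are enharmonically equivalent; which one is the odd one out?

E

In 12-tone equal temperament, enharmonic equivalents share a pitch class. E is pitch class 4; Eb is pitch class 3; Fbb is pitch class 3.
Eb and Fbb share pitch class 3, while E is pitch class 4.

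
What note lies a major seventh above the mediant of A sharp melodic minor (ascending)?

B#

The mediant of A# melodic minor (ascending) is C#.
A major seventh (11 semitones) above C# lands on the letter B, giving B#.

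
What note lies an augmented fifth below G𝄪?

C#

G down a perfect fifth is C, so the target letter is C.
From G##, an augmented fifth is 8 semitones down: C#.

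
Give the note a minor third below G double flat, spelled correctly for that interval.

G down a major third is Eb, so the target letter is E.
From Gbb, a minor third is 3 semitones down: Ebb.

Ebb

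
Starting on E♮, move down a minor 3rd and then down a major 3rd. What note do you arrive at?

A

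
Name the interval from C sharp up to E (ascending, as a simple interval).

Counting letters C–D–E gives a third.
C#→E = 3 semitones, 1 narrower than the major third (4), so minor.

minor third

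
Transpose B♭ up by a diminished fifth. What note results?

Fb

A fifth above B lands on the letter F.
A diminished fifth spans 6 semitones, so Bb moves to pitch class 4. On the letter F that is Fb.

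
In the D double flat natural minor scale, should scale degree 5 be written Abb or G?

Abb

Each scale degree takes a distinct letter name. Degree 5 of a scale on D must use the letter A.
Abb and G are enharmonically the same pitch, but only Abb uses the letter A, so it is the correct spelling here.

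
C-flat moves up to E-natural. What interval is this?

augmented third

Counting letters C–D–E gives a third.
Cb→E = 5 semitones, 1 wider than the major third (4), so augmented.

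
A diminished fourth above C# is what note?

F

C up a perfect fourth is F, so the target letter is F.
From C#, a diminished fourth is 4 semitones up: F.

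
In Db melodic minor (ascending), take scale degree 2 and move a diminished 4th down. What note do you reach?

Scale degree 2 of Db melodic minor (ascending) is Eb.
A diminished fourth (4 semitones) below Eb lands on the letter B, giving B.

B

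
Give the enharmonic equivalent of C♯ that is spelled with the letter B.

C# is pitch class 1. The letter B alone is pitch class 11.
To reach pitch class 1 from B requires an offset of +2 semitones, i.e. double sharp: B##.

B##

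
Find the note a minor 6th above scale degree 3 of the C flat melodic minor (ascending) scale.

Scale degree 3 of Cb melodic minor (ascending) is Ebb.
A minor sixth (8 semitones) above Ebb lands on the letter C, giving Cbb.

Cbb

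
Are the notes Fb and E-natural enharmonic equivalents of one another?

Fb is pitch class 4; E is pitch class 4.
All spellings map to pitch class 4, so they are enharmonically equivalent.

Yes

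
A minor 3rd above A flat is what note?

Cb

A up a major third is C#, so the target letter is C.
From Ab, a minor third is 3 semitones up: Cb.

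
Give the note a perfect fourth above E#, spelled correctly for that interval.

A#

A fourth above E lands on the letter A.
A perfect fourth spans 5 semitones, so E# moves to pitch class 10. On the letter A that is A#.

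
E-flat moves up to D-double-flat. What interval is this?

diminished seventh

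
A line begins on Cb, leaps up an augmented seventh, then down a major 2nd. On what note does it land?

A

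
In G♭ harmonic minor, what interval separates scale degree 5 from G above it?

augmented fourth

Scale degree 5 of Gb harmonic minor is Db.
Db up to G: letters D→G make it a fourth; 6 semitones makes it augmented.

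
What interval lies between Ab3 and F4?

The letter names run A→F, a span of 5 letter steps, so the interval is some kind of sixth.
Ab to F is 9 semitones. A major sixth is 9, so 9 makes it major.

major sixth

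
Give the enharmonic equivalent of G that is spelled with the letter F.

G is pitch class 7. The letter F alone is pitch class 5.
To reach pitch class 7 from F requires an offset of +2 semitones, i.e. double sharp: F##.

F##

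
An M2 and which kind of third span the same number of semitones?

A major second spans 2 semitones.
A third spanning 2 semitones is diminished (the major third is 4).

diminished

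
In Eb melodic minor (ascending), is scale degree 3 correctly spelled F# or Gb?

Gb

Each scale degree takes a distinct letter name. Degree 3 of a scale on E must use the letter G.
Gb and F# are enharmonically the same pitch, but only Gb uses the letter G, so it is the correct spelling here.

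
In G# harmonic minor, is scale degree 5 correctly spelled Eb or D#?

Each scale degree takes a distinct letter name. Degree 5 of a scale on G must use the letter D.
D# and Eb are enharmonically the same pitch, but only D# uses the letter D, so it is the correct spelling here.

D#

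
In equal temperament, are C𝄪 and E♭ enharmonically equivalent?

Two spellings are enharmonically equivalent only if they share a pitch class.
Here C## → 2, Eb → 3; 2 ≠ 3, so they are not.

No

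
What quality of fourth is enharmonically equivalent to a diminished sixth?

doubly augmented

A diminished sixth spans 7 semitones.
A fourth spanning 7 semitones is doubly augmented (the perfect fourth is 5).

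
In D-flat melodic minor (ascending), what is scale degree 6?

Degree 6 takes the letter 5 steps above D, which is B.
In melodic minor (ascending), degree 6 sits 9 semitones above the tonic. Db + 9 semitones is pitch class 10, spelled on B as Bb.

Bb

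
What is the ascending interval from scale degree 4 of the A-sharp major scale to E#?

major second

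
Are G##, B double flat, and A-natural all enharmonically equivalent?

G## is pitch class 9; Bbb is pitch class 9; A is pitch class 9.
All spellings map to pitch class 9, so they are enharmonically equivalent.

Yes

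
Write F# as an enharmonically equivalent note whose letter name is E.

E##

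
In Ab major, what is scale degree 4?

Db

Degree 4 takes the letter 3 steps above A, which is D.
In major, degree 4 sits 5 semitones above the tonic. Ab + 5 semitones is pitch class 1, spelled on D as Db.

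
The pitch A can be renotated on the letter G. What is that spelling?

G##

A is pitch class 9. The letter G alone is pitch class 7.
To reach pitch class 9 from G requires an offset of +2 semitones, i.e. double sharp: G##.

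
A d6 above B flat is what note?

Gbb

A sixth above B lands on the letter G.
A diminished sixth spans 7 semitones, so Bb moves to pitch class 5. On the letter G that is Gbb.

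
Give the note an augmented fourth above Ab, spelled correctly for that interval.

D

A fourth above A lands on the letter D.
An augmented fourth spans 6 semitones, so Ab moves to pitch class 2. On the letter D that is D.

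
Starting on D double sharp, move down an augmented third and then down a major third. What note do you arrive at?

G

An augmented third down from D## is B (letter B, 5 semitones down).
A major third down from B is G (letter G, 4 semitones down).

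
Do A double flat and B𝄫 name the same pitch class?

Two spellings are enharmonically equivalent only if they share a pitch class.
Here Abb → 7, Bbb → 9; 7 ≠ 9, so they are not.

No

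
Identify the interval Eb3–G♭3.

The letter names run E→G, a span of 2 letter steps, so the interval is some kind of third.
Eb to Gb is 3 semitones. A major third is 4, so 3 makes it minor.

minor third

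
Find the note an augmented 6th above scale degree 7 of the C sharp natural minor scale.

G##

Scale degree 7 of C# natural minor is B.
An augmented sixth (10 semitones) above B lands on the letter G, giving G##.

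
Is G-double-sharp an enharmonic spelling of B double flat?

G## = pitch class 9 and Bbb = pitch class 9 — the same pitch class, so they are enharmonic equivalents.

Yes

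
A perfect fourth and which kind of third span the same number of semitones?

A perfect fourth spans 5 semitones.
A third spanning 5 semitones is augmented (the major third is 4).

augmented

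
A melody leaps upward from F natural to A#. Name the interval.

Counting letters F–G–A gives a third.
F→A# = 5 semitones, 1 wider than the major third (4), so augmented.

augmented third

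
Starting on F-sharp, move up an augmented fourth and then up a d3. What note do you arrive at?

D

An augmented fourth up from F# is B# (letter B, 6 semitones up).
A diminished third up from B# is D (letter D, 2 semitones up).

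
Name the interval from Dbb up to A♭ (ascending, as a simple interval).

augmented fifth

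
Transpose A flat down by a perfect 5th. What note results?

Db

A down a perfect fifth is D, so the target letter is D.
From Ab, a perfect fifth is 7 semitones down: Db.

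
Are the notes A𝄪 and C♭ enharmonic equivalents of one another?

A## is pitch class 11; Cb is pitch class 11.
All spellings map to pitch class 11, so they are enharmonically equivalent.

Yes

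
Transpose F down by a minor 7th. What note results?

A seventh below F lands on the letter G.
A minor seventh spans 10 semitones, so F moves to pitch class 7. On the letter G that is G.

G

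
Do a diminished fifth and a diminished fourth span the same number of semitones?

No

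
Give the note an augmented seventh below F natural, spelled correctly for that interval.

A seventh below F lands on the letter G.
An augmented seventh spans 12 semitones, so F moves to pitch class 5. On the letter G that is Gbb.

Gbb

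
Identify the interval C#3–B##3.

Counting letters C–D–E–F–G–A–B gives a seventh.
C#→B## = 12 semitones, 1 wider than the major seventh (11), so augmented.

augmented seventh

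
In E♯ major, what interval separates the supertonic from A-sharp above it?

minor third

The supertonic of E# major is F##.
F## up to A#: letters F→A make it a third; 3 semitones makes it minor.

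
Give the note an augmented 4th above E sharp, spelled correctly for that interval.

A##

E up a perfect fourth is A, so the target letter is A.
From E#, an augmented fourth is 6 semitones up: A##.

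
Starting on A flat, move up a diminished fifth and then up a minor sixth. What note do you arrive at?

Cbb

A diminished fifth up from Ab is Ebb (letter E, 6 semitones up).
A minor sixth up from Ebb is Cbb (letter C, 8 semitones up).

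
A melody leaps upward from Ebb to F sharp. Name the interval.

Counting letters E–F gives a second.
Ebb→F# = 4 semitones, 2 wider than the major second (2), so doubly augmented.

doubly augmented second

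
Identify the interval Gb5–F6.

major seventh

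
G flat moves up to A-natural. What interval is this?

augmented second

Counting letters G–A gives a second.
Gb→A = 3 semitones, 1 wider than the major second (2), so augmented.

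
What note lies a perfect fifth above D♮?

A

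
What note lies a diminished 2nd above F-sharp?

A second above F lands on the letter G.
A diminished second spans 0 semitones, so F# moves to pitch class 6. On the letter G that is Gb.

Gb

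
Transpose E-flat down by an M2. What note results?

A second below E lands on the letter D.
A major second spans 2 semitones, so Eb moves to pitch class 1. On the letter D that is Db.

Db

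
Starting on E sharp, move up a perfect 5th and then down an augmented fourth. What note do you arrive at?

F#

A perfect fifth up from E# is B# (letter B, 7 semitones up).
An augmented fourth down from B# is F# (letter F, 6 semitones down).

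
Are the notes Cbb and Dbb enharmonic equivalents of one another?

Cbb is pitch class 10; Dbb is pitch class 0.
The pitch classes differ (10 vs. 0), so they are not enharmonic equivalents.

No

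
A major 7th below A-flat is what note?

A down a major seventh is Bb, so the target letter is B.
From Ab, a major seventh is 11 semitones down: Bbb.

Bbb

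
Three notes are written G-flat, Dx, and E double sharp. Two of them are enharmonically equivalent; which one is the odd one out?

In 12-tone equal temperament, enharmonic equivalents share a pitch class. Gb is pitch class 6; D## is pitch class 4; E## is pitch class 6.
Gb and E## share pitch class 6, while D## is pitch class 4.

D##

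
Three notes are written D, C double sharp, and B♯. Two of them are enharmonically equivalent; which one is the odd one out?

B#

In 12-tone equal temperament, enharmonic equivalents share a pitch class. D is pitch class 2; C## is pitch class 2; B# is pitch class 0.
D and C## share pitch class 2, while B# is pitch class 0.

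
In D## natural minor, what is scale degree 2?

Degree 2 takes the letter 1 step above D, which is E.
In natural minor, degree 2 sits 2 semitones above the tonic. D## + 2 semitones is pitch class 6, spelled on E as E##.

E##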